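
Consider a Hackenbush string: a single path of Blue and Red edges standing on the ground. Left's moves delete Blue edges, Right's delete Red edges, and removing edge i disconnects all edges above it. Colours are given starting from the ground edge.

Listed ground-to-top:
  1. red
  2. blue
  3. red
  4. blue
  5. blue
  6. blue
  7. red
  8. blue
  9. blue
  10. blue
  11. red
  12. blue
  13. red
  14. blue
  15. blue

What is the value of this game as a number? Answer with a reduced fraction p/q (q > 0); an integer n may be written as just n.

-8745/16384

Build val(s[:k]) for k = 1..15, string s = red blue red blue blue blue red blue blue blue red blue red blue blue.
1 of 15 · r · max L −∞ · min R 0 = -1
2 of 15 · rb · max L -1 · min R 0 = -1/2
3 of 15 · rbr · max L -1 · min R -1/2 = -3/4
4 of 15 · rbrb · max L -3/4 · min R -1/2 = -5/8
5 of 15 · rbrbb · max L -5/8 · min R -1/2 = -9/16
6 of 15 · rbrbbb · max L -9/16 · min R -1/2 = -17/32
7 of 15 · rbrbbbr · max L -9/16 · min R -17/32 = -35/64
8 of 15 · rbrbbbrb · max L -35/64 · min R -17/32 = -69/128
9 of 15 · rbrbbbrbb · max L -69/128 · min R -17/32 = -137/256
10 of 15 · rbrbbbrbbb · max L -137/256 · min R -17/32 = -273/512
11 of 15 · rbrbbbrbbbr · max L -137/256 · min R -273/512 = -547/1024
12 of 15 · rbrbbbrbbbrb · max L -547/1024 · min R -273/512 = -1093/2048
13 of 15 · rbrbbbrbbbrbr · max L -547/1024 · min R -1093/2048 = -2187/4096
14 of 15 · rbrbbbrbbbrbrb · max L -2187/4096 · min R -1093/2048 = -4373/8192
15 of 15 · rbrbbbrbbbrbrbb · max L -4373/8192 · min R -1093/2048 = -8745/16384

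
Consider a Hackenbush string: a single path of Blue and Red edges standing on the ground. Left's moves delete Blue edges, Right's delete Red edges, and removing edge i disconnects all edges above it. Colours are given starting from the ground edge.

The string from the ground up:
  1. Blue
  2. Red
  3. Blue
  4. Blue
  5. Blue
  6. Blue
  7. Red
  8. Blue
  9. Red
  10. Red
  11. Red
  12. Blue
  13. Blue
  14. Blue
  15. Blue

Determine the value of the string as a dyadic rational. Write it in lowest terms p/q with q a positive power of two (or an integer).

15647/16384

Prefix values for Blue Red Blue Blue Blue Blue Red Blue Red Red Red Blue Blue Blue Blue via {L|R} + simplicity:
val(B) = { 0 | ∅ } so 1
val(BR) = { 0 | 1 } so 1/2
val(BRB) = { 0, 1/2 | 1 } so 3/4
val(BRBB) = { 0, 1/2, 3/4 | 1 } so 7/8
val(BRBBB) = { 0, 1/2, 3/4, 7/8 | 1 } so 15/16
val(BRBBBB) = { 0, 1/2, 3/4, 7/8, 15/16 | 1 } so 31/32
val(BRBBBBR) = { 0, 1/2, 3/4, 7/8, 15/16 | 31/32, 1 } so 61/64
val(BRBBBBRB) = { 0, 1/2, 3/4, 7/8, 15/16, 61/64 | 31/32, 1 } so 123/128
val(BRBBBBRBR) = { 0, 1/2, 3/4, 7/8, 15/16, 61/64 | 123/128, 31/32, 1 } so 245/256
val(BRBBBBRBRR) = { 0, 1/2, 3/4, 7/8, 15/16, 61/64 | 245/256, 123/128, 31/32, 1 } so 489/512
val(BRBBBBRBRRR) = { 0, 1/2, 3/4, 7/8, 15/16, 61/64 | 489/512, 245/256, 123/128, 31/32, 1 } so 977/1024
val(BRBBBBRBRRRB) = { 0, 1/2, 3/4, 7/8, 15/16, 61/64, 977/1024 | 489/512, 245/256, 123/128, 31/32, 1 } so 1955/2048
val(BRBBBBRBRRRBB) = { 0, 1/2, 3/4, 7/8, 15/16, 61/64, 977/1024, 1955/2048 | 489/512, 245/256, 123/128, 31/32, 1 } so 3911/4096
val(BRBBBBRBRRRBBB) = { 0, 1/2, 3/4, 7/8, 15/16, 61/64, 977/1024, 1955/2048, 3911/4096 | 489/512, 245/256, 123/128, 31/32, 1 } so 7823/8192
val(BRBBBBRBRRRBBBB) = { 0, 1/2, 3/4, 7/8, 15/16, 61/64, 977/1024, 1955/2048, 3911/4096, 7823/8192 | 489/512, 245/256, 123/128, 31/32, 1 } so 15647/16384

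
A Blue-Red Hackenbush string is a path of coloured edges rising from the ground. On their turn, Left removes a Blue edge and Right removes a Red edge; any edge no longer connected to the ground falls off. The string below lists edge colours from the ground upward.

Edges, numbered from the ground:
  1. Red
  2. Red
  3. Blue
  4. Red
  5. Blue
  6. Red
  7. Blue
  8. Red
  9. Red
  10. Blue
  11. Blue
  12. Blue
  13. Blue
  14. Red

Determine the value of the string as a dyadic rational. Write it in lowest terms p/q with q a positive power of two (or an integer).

val(R) = { ∅ | 0 } -> -1
val(RR) = { ∅ | -1, 0 } -> -2
val(RRB) = { -2 | -1, 0 } -> -3/2
val(RRBR) = { -2 | -3/2, -1, 0 } -> -7/4
val(RRBRB) = { -2, -7/4 | -3/2, -1, 0 } -> -13/8
val(RRBRBR) = { -2, -7/4 | -13/8, -3/2, -1, 0 } -> -27/16
val(RRBRBRB) = { -2, -7/4, -27/16 | -13/8, -3/2, -1, 0 } -> -53/32
val(RRBRBRBR) = { -2, -7/4, -27/16 | -53/32, -13/8, -3/2, -1, 0 } -> -107/64
val(RRBRBRBRR) = { -2, -7/4, -27/16 | -107/64, -53/32, -13/8, -3/2, -1, 0 } -> -215/128
val(RRBRBRBRRB) = { -2, -7/4, -27/16, -215/128 | -107/64, -53/32, -13/8, -3/2, -1, 0 } -> -429/256
val(RRBRBRBRRBB) = { -2, -7/4, -27/16, -215/128, -429/256 | -107/64, -53/32, -13/8, -3/2, -1, 0 } -> -857/512
val(RRBRBRBRRBBB) = { -2, -7/4, -27/16, -215/128, -429/256, -857/512 | -107/64, -53/32, -13/8, -3/2, -1, 0 } -> -1713/1024
val(RRBRBRBRRBBBB) = { -2, -7/4, -27/16, -215/128, -429/256, -857/512, -1713/1024 | -107/64, -53/32, -13/8, -3/2, -1, 0 } -> -3425/2048
val(RRBRBRBRRBBBBR) = { -2, -7/4, -27/16, -215/128, -429/256, -857/512, -1713/1024 | -3425/2048, -107/64, -53/32, -13/8, -3/2, -1, 0 } -> -6851/4096

-6851/4096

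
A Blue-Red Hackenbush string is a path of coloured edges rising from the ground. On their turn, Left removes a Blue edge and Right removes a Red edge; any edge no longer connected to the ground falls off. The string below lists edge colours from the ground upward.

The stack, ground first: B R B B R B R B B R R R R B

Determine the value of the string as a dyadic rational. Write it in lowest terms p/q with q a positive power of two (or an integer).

B: Left { 0 }, Right { (no moves) } gives simplest 1
BR: Left { 0 }, Right { 1 } gives simplest 1/2
BRB: Left { 0, 1/2 }, Right { 1 } gives simplest 3/4
BRBB: Left { 0, 1/2, 3/4 }, Right { 1 } gives simplest 7/8
BRBBR: Left { 0, 1/2, 3/4 }, Right { 7/8, 1 } gives simplest 13/16
BRBBRB: Left { 0, 1/2, 3/4, 13/16 }, Right { 7/8, 1 } gives simplest 27/32
BRBBRBR: Left { 0, 1/2, 3/4, 13/16 }, Right { 27/32, 7/8, 1 } gives simplest 53/64
BRBBRBRB: Left { 0, 1/2, 3/4, 13/16, 53/64 }, Right { 27/32, 7/8, 1 } gives simplest 107/128
BRBBRBRBB: Left { 0, 1/2, 3/4, 13/16, 53/64, 107/128 }, Right { 27/32, 7/8, 1 } gives simplest 215/256
BRBBRBRBBR: Left { 0, 1/2, 3/4, 13/16, 53/64, 107/128 }, Right { 215/256, 27/32, 7/8, 1 } gives simplest 429/512
BRBBRBRBBRR: Left { 0, 1/2, 3/4, 13/16, 53/64, 107/128 }, Right { 429/512, 215/256, 27/32, 7/8, 1 } gives simplest 857/1024
BRBBRBRBBRRR: Left { 0, 1/2, 3/4, 13/16, 53/64, 107/128 }, Right { 857/1024, 429/512, 215/256, 27/32, 7/8, 1 } gives simplest 1713/2048
BRBBRBRBBRRRR: Left { 0, 1/2, 3/4, 13/16, 53/64, 107/128 }, Right { 1713/2048, 857/1024, 429/512, 215/256, 27/32, 7/8, 1 } gives simplest 3425/4096
BRBBRBRBBRRRRB: Left { 0, 1/2, 3/4, 13/16, 53/64, 107/128, 3425/4096 }, Right { 1713/2048, 857/1024, 429/512, 215/256, 27/32, 7/8, 1 } gives simplest 6851/8192

6851/8192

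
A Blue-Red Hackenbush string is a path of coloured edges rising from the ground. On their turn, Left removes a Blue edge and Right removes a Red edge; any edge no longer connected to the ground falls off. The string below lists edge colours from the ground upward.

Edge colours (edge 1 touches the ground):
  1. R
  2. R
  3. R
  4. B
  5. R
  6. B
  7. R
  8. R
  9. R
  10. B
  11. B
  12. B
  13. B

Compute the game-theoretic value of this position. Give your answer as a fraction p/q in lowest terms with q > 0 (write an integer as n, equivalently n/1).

-2785/1024

step 1: add R to get R; options L={ — } R={ 0 } ⇒ -1
step 2: add R to get RR; options L={ — } R={ -1, 0 } ⇒ -2
step 3: add R to get RRR; options L={ — } R={ -2, -1, 0 } ⇒ -3
step 4: add B to get RRRB; options L={ -3 } R={ -2, -1, 0 } ⇒ -5/2
step 5: add R to get RRRBR; options L={ -3 } R={ -5/2, -2, -1, 0 } ⇒ -11/4
step 6: add B to get RRRBRB; options L={ -3, -11/4 } R={ -5/2, -2, -1, 0 } ⇒ -21/8
step 7: add R to get RRRBRBR; options L={ -3, -11/4 } R={ -21/8, -5/2, -2, -1, 0 } ⇒ -43/16
step 8: add R to get RRRBRBRR; options L={ -3, -11/4 } R={ -43/16, -21/8, -5/2, -2, -1, 0 } ⇒ -87/32
step 9: add R to get RRRBRBRRR; options L={ -3, -11/4 } R={ -87/32, -43/16, -21/8, -5/2, -2, -1, 0 } ⇒ -175/64
step 10: add B to get RRRBRBRRRB; options L={ -3, -11/4, -175/64 } R={ -87/32, -43/16, -21/8, -5/2, -2, -1, 0 } ⇒ -349/128
step 11: add B to get RRRBRBRRRBB; options L={ -3, -11/4, -175/64, -349/128 } R={ -87/32, -43/16, -21/8, -5/2, -2, -1, 0 } ⇒ -697/256
step 12: add B to get RRRBRBRRRBBB; options L={ -3, -11/4, -175/64, -349/128, -697/256 } R={ -87/32, -43/16, -21/8, -5/2, -2, -1, 0 } ⇒ -1393/512
step 13: add B to get RRRBRBRRRBBBB; options L={ -3, -11/4, -175/64, -349/128, -697/256, -1393/512 } R={ -87/32, -43/16, -21/8, -5/2, -2, -1, 0 } ⇒ -2785/1024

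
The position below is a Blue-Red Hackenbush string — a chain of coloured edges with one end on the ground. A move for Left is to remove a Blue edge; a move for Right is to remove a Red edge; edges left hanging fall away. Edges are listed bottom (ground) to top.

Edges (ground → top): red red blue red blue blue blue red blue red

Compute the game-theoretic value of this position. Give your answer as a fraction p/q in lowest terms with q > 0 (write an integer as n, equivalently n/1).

-395/256

Recurse on prefixes of the 10-edge string red red blue red blue blue blue red blue red:
edge 1 of 10 (red): {  | 0 } — -1
edge 2 of 10 (red): {  | -1,0 } — -2
edge 3 of 10 (blue): { -2 | -1,0 } — -3/2
edge 4 of 10 (red): { -2 | -3/2,-1,0 } — -7/4
edge 5 of 10 (blue): { -2,-7/4 | -3/2,-1,0 } — -13/8
edge 6 of 10 (blue): { -2,-7/4,-13/8 | -3/2,-1,0 } — -25/16
edge 7 of 10 (blue): { -2,-7/4,-13/8,-25/16 | -3/2,-1,0 } — -49/32
edge 8 of 10 (red): { -2,-7/4,-13/8,-25/16 | -49/32,-3/2,-1,0 } — -99/64
edge 9 of 10 (blue): { -2,-7/4,-13/8,-25/16,-99/64 | -49/32,-3/2,-1,0 } — -197/128
edge 10 of 10 (red): { -2,-7/4,-13/8,-25/16,-99/64 | -197/128,-49/32,-3/2,-1,0 } — -395/256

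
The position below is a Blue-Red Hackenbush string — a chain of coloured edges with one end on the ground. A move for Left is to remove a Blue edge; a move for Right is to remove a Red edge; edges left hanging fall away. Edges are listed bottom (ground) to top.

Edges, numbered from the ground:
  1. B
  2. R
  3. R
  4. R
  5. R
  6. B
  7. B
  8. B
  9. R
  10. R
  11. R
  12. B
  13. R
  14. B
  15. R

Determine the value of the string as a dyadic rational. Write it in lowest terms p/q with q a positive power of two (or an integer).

Build v(s[:k]) for k = 1..15, string s = B R R R R B B B R R R B R B R.
v(B) = { 0 | — } ⇒ 1
v(BR) = { 0 | 1 } ⇒ 1/2
v(BRR) = { 0 | 1/2; 1 } ⇒ 1/4
v(BRRR) = { 0 | 1/4; 1/2; 1 } ⇒ 1/8
v(BRRRR) = { 0 | 1/8; 1/4; 1/2; 1 } ⇒ 1/16
v(BRRRRB) = { 0; 1/16 | 1/8; 1/4; 1/2; 1 } ⇒ 3/32
v(BRRRRBB) = { 0; 1/16; 3/32 | 1/8; 1/4; 1/2; 1 } ⇒ 7/64
v(BRRRRBBB) = { 0; 1/16; 3/32; 7/64 | 1/8; 1/4; 1/2; 1 } ⇒ 15/128
v(BRRRRBBBR) = { 0; 1/16; 3/32; 7/64 | 15/128; 1/8; 1/4; 1/2; 1 } ⇒ 29/256
v(BRRRRBBBRR) = { 0; 1/16; 3/32; 7/64 | 29/256; 15/128; 1/8; 1/4; 1/2; 1 } ⇒ 57/512
v(BRRRRBBBRRR) = { 0; 1/16; 3/32; 7/64 | 57/512; 29/256; 15/128; 1/8; 1/4; 1/2; 1 } ⇒ 113/1024
v(BRRRRBBBRRRB) = { 0; 1/16; 3/32; 7/64; 113/1024 | 57/512; 29/256; 15/128; 1/8; 1/4; 1/2; 1 } ⇒ 227/2048
v(BRRRRBBBRRRBR) = { 0; 1/16; 3/32; 7/64; 113/1024 | 227/2048; 57/512; 29/256; 15/128; 1/8; 1/4; 1/2; 1 } ⇒ 453/4096
v(BRRRRBBBRRRBRB) = { 0; 1/16; 3/32; 7/64; 113/1024; 453/4096 | 227/2048; 57/512; 29/256; 15/128; 1/8; 1/4; 1/2; 1 } ⇒ 907/8192
v(BRRRRBBBRRRBRBR) = { 0; 1/16; 3/32; 7/64; 113/1024; 453/4096 | 907/8192; 227/2048; 57/512; 29/256; 15/128; 1/8; 1/4; 1/2; 1 } ⇒ 1813/16384

1813/16384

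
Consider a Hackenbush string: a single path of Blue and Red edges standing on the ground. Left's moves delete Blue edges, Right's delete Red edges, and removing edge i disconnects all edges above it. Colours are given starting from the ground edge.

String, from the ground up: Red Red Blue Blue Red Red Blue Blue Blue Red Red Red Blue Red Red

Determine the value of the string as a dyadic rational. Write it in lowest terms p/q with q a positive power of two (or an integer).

v_1 [R]  L=[none]  R=[0]  so -1
v_2 [RR]  L=[none]  R=[-1,0]  so -2
v_3 [RRB]  L=[-2]  R=[-1,0]  so -3/2
v_4 [RRBB]  L=[-2,-3/2]  R=[-1,0]  so -5/4
v_5 [RRBBR]  L=[-2,-3/2]  R=[-5/4,-1,0]  so -11/8
v_6 [RRBBRR]  L=[-2,-3/2]  R=[-11/8,-5/4,-1,0]  so -23/16
v_7 [RRBBRRB]  L=[-2,-3/2,-23/16]  R=[-11/8,-5/4,-1,0]  so -45/32
v_8 [RRBBRRBB]  L=[-2,-3/2,-23/16,-45/32]  R=[-11/8,-5/4,-1,0]  so -89/64
v_9 [RRBBRRBBB]  L=[-2,-3/2,-23/16,-45/32,-89/64]  R=[-11/8,-5/4,-1,0]  so -177/128
v_10 [RRBBRRBBBR]  L=[-2,-3/2,-23/16,-45/32,-89/64]  R=[-177/128,-11/8,-5/4,-1,0]  so -355/256
v_11 [RRBBRRBBBRR]  L=[-2,-3/2,-23/16,-45/32,-89/64]  R=[-355/256,-177/128,-11/8,-5/4,-1,0]  so -711/512
v_12 [RRBBRRBBBRRR]  L=[-2,-3/2,-23/16,-45/32,-89/64]  R=[-711/512,-355/256,-177/128,-11/8,-5/4,-1,0]  so -1423/1024
v_13 [RRBBRRBBBRRRB]  L=[-2,-3/2,-23/16,-45/32,-89/64,-1423/1024]  R=[-711/512,-355/256,-177/128,-11/8,-5/4,-1,0]  so -2845/2048
v_14 [RRBBRRBBBRRRBR]  L=[-2,-3/2,-23/16,-45/32,-89/64,-1423/1024]  R=[-2845/2048,-711/512,-355/256,-177/128,-11/8,-5/4,-1,0]  so -5691/4096
v_15 [RRBBRRBBBRRRBRR]  L=[-2,-3/2,-23/16,-45/32,-89/64,-1423/1024]  R=[-5691/4096,-2845/2048,-711/512,-355/256,-177/128,-11/8,-5/4,-1,0]  so -11383/8192

-11383/8192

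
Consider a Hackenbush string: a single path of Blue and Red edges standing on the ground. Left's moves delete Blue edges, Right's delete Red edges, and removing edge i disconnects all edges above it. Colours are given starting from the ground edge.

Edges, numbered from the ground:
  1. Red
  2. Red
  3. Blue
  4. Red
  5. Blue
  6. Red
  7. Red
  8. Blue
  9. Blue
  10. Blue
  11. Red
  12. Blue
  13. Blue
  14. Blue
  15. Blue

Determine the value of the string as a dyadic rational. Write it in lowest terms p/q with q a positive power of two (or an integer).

step 1: add Red to get R; options L={ — } R={ 0 } => -1
step 2: add Red to get RR; options L={ — } R={ -1 0 } => -2
step 3: add Blue to get RRB; options L={ -2 } R={ -1 0 } => -3/2
step 4: add Red to get RRBR; options L={ -2 } R={ -3/2 -1 0 } => -7/4
step 5: add Blue to get RRBRB; options L={ -2 -7/4 } R={ -3/2 -1 0 } => -13/8
step 6: add Red to get RRBRBR; options L={ -2 -7/4 } R={ -13/8 -3/2 -1 0 } => -27/16
step 7: add Red to get RRBRBRR; options L={ -2 -7/4 } R={ -27/16 -13/8 -3/2 -1 0 } => -55/32
step 8: add Blue to get RRBRBRRB; options L={ -2 -7/4 -55/32 } R={ -27/16 -13/8 -3/2 -1 0 } => -109/64
step 9: add Blue to get RRBRBRRBB; options L={ -2 -7/4 -55/32 -109/64 } R={ -27/16 -13/8 -3/2 -1 0 } => -217/128
step 10: add Blue to get RRBRBRRBBB; options L={ -2 -7/4 -55/32 -109/64 -217/128 } R={ -27/16 -13/8 -3/2 -1 0 } => -433/256
step 11: add Red to get RRBRBRRBBBR; options L={ -2 -7/4 -55/32 -109/64 -217/128 } R={ -433/256 -27/16 -13/8 -3/2 -1 0 } => -867/512
step 12: add Blue to get RRBRBRRBBBRB; options L={ -2 -7/4 -55/32 -109/64 -217/128 -867/512 } R={ -433/256 -27/16 -13/8 -3/2 -1 0 } => -1733/1024
step 13: add Blue to get RRBRBRRBBBRBB; options L={ -2 -7/4 -55/32 -109/64 -217/128 -867/512 -1733/1024 } R={ -433/256 -27/16 -13/8 -3/2 -1 0 } => -3465/2048
step 14: add Blue to get RRBRBRRBBBRBBB; options L={ -2 -7/4 -55/32 -109/64 -217/128 -867/512 -1733/1024 -3465/2048 } R={ -433/256 -27/16 -13/8 -3/2 -1 0 } => -6929/4096
step 15: add Blue to get RRBRBRRBBBRBBBB; options L={ -2 -7/4 -55/32 -109/64 -217/128 -867/512 -1733/1024 -3465/2048 -6929/4096 } R={ -433/256 -27/16 -13/8 -3/2 -1 0 } => -13857/8192

-13857/8192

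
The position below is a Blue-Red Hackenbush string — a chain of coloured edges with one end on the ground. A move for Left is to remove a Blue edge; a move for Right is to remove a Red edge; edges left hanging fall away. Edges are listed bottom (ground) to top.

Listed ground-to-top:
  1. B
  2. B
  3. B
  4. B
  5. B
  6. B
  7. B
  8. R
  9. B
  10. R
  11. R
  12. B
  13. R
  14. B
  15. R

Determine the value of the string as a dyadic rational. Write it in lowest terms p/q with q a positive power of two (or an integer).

edge 1 of 15 (B): { 0 | · } => 1
edge 2 of 15 (B): { 0,1 | · } => 2
edge 3 of 15 (B): { 0,1,2 | · } => 3
edge 4 of 15 (B): { 0,1,2,3 | · } => 4
edge 5 of 15 (B): { 0,1,2,3,4 | · } => 5
edge 6 of 15 (B): { 0,1,2,3,4,5 | · } => 6
edge 7 of 15 (B): { 0,1,2,3,4,5,6 | · } => 7
edge 8 of 15 (R): { 0,1,2,3,4,5,6 | 7 } => 13/2
edge 9 of 15 (B): { 0,1,2,3,4,5,6,13/2 | 7 } => 27/4
edge 10 of 15 (R): { 0,1,2,3,4,5,6,13/2 | 27/4,7 } => 53/8
edge 11 of 15 (R): { 0,1,2,3,4,5,6,13/2 | 53/8,27/4,7 } => 105/16
edge 12 of 15 (B): { 0,1,2,3,4,5,6,13/2,105/16 | 53/8,27/4,7 } => 211/32
edge 13 of 15 (R): { 0,1,2,3,4,5,6,13/2,105/16 | 211/32,53/8,27/4,7 } => 421/64
edge 14 of 15 (B): { 0,1,2,3,4,5,6,13/2,105/16,421/64 | 211/32,53/8,27/4,7 } => 843/128
edge 15 of 15 (R): { 0,1,2,3,4,5,6,13/2,105/16,421/64 | 843/128,211/32,53/8,27/4,7 } => 1685/256

1685/256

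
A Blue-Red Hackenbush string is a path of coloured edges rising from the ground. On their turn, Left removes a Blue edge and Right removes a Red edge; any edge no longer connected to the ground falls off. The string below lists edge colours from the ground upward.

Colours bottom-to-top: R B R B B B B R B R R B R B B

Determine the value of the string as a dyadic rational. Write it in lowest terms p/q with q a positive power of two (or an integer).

Recurse on prefixes of the 15-edge string R B R B B B B R B R R B R B B:
value_1 [R]  L=[—]  R=[0]  so -1
value_2 [RB]  L=[-1]  R=[0]  so -1/2
value_3 [RBR]  L=[-1]  R=[-1/2 0]  so -3/4
value_4 [RBRB]  L=[-1 -3/4]  R=[-1/2 0]  so -5/8
value_5 [RBRBB]  L=[-1 -3/4 -5/8]  R=[-1/2 0]  so -9/16
value_6 [RBRBBB]  L=[-1 -3/4 -5/8 -9/16]  R=[-1/2 0]  so -17/32
value_7 [RBRBBBB]  L=[-1 -3/4 -5/8 -9/16 -17/32]  R=[-1/2 0]  so -33/64
value_8 [RBRBBBBR]  L=[-1 -3/4 -5/8 -9/16 -17/32]  R=[-33/64 -1/2 0]  so -67/128
value_9 [RBRBBBBRB]  L=[-1 -3/4 -5/8 -9/16 -17/32 -67/128]  R=[-33/64 -1/2 0]  so -133/256
value_10 [RBRBBBBRBR]  L=[-1 -3/4 -5/8 -9/16 -17/32 -67/128]  R=[-133/256 -33/64 -1/2 0]  so -267/512
value_11 [RBRBBBBRBRR]  L=[-1 -3/4 -5/8 -9/16 -17/32 -67/128]  R=[-267/512 -133/256 -33/64 -1/2 0]  so -535/1024
value_12 [RBRBBBBRBRRB]  L=[-1 -3/4 -5/8 -9/16 -17/32 -67/128 -535/1024]  R=[-267/512 -133/256 -33/64 -1/2 0]  so -1069/2048
value_13 [RBRBBBBRBRRBR]  L=[-1 -3/4 -5/8 -9/16 -17/32 -67/128 -535/1024]  R=[-1069/2048 -267/512 -133/256 -33/64 -1/2 0]  so -2139/4096
value_14 [RBRBBBBRBRRBRB]  L=[-1 -3/4 -5/8 -9/16 -17/32 -67/128 -535/1024 -2139/4096]  R=[-1069/2048 -267/512 -133/256 -33/64 -1/2 0]  so -4277/8192
value_15 [RBRBBBBRBRRBRBB]  L=[-1 -3/4 -5/8 -9/16 -17/32 -67/128 -535/1024 -2139/4096 -4277/8192]  R=[-1069/2048 -267/512 -133/256 -33/64 -1/2 0]  so -8553/16384

-8553/16384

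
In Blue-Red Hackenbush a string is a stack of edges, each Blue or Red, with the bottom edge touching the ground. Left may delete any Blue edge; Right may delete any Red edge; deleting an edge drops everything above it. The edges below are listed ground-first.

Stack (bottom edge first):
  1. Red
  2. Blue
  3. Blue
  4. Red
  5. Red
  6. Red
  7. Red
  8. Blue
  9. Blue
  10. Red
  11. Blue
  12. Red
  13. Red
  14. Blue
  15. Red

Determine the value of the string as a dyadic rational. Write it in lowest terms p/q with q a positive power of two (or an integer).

-7771/16384

step 1: add Red to get R; options L={ (no moves) } R={ 0 } = -1
step 2: add Blue to get RB; options L={ -1 } R={ 0 } = -1/2
step 3: add Blue to get RBB; options L={ -1 -1/2 } R={ 0 } = -1/4
step 4: add Red to get RBBR; options L={ -1 -1/2 } R={ -1/4 0 } = -3/8
step 5: add Red to get RBBRR; options L={ -1 -1/2 } R={ -3/8 -1/4 0 } = -7/16
step 6: add Red to get RBBRRR; options L={ -1 -1/2 } R={ -7/16 -3/8 -1/4 0 } = -15/32
step 7: add Red to get RBBRRRR; options L={ -1 -1/2 } R={ -15/32 -7/16 -3/8 -1/4 0 } = -31/64
step 8: add Blue to get RBBRRRRB; options L={ -1 -1/2 -31/64 } R={ -15/32 -7/16 -3/8 -1/4 0 } = -61/128
step 9: add Blue to get RBBRRRRBB; options L={ -1 -1/2 -31/64 -61/128 } R={ -15/32 -7/16 -3/8 -1/4 0 } = -121/256
step 10: add Red to get RBBRRRRBBR; options L={ -1 -1/2 -31/64 -61/128 } R={ -121/256 -15/32 -7/16 -3/8 -1/4 0 } = -243/512
step 11: add Blue to get RBBRRRRBBRB; options L={ -1 -1/2 -31/64 -61/128 -243/512 } R={ -121/256 -15/32 -7/16 -3/8 -1/4 0 } = -485/1024
step 12: add Red to get RBBRRRRBBRBR; options L={ -1 -1/2 -31/64 -61/128 -243/512 } R={ -485/1024 -121/256 -15/32 -7/16 -3/8 -1/4 0 } = -971/2048
step 13: add Red to get RBBRRRRBBRBRR; options L={ -1 -1/2 -31/64 -61/128 -243/512 } R={ -971/2048 -485/1024 -121/256 -15/32 -7/16 -3/8 -1/4 0 } = -1943/4096
step 14: add Blue to get RBBRRRRBBRBRRB; options L={ -1 -1/2 -31/64 -61/128 -243/512 -1943/4096 } R={ -971/2048 -485/1024 -121/256 -15/32 -7/16 -3/8 -1/4 0 } = -3885/8192
step 15: add Red to get RBBRRRRBBRBRRBR; options L={ -1 -1/2 -31/64 -61/128 -243/512 -1943/4096 } R={ -3885/8192 -971/2048 -485/1024 -121/256 -15/32 -7/16 -3/8 -1/4 0 } = -7771/16384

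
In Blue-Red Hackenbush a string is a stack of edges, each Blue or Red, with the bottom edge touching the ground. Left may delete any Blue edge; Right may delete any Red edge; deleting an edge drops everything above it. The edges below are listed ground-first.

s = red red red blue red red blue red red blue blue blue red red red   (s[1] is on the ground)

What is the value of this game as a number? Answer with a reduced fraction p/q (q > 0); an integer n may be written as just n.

edge 1 of 15 (red): {  | 0 } so -1
edge 2 of 15 (red): {  | -1; 0 } so -2
edge 3 of 15 (red): {  | -2; -1; 0 } so -3
edge 4 of 15 (blue): { -3 | -2; -1; 0 } so -5/2
edge 5 of 15 (red): { -3 | -5/2; -2; -1; 0 } so -11/4
edge 6 of 15 (red): { -3 | -11/4; -5/2; -2; -1; 0 } so -23/8
edge 7 of 15 (blue): { -3; -23/8 | -11/4; -5/2; -2; -1; 0 } so -45/16
edge 8 of 15 (red): { -3; -23/8 | -45/16; -11/4; -5/2; -2; -1; 0 } so -91/32
edge 9 of 15 (red): { -3; -23/8 | -91/32; -45/16; -11/4; -5/2; -2; -1; 0 } so -183/64
edge 10 of 15 (blue): { -3; -23/8; -183/64 | -91/32; -45/16; -11/4; -5/2; -2; -1; 0 } so -365/128
edge 11 of 15 (blue): { -3; -23/8; -183/64; -365/128 | -91/32; -45/16; -11/4; -5/2; -2; -1; 0 } so -729/256
edge 12 of 15 (blue): { -3; -23/8; -183/64; -365/128; -729/256 | -91/32; -45/16; -11/4; -5/2; -2; -1; 0 } so -1457/512
edge 13 of 15 (red): { -3; -23/8; -183/64; -365/128; -729/256 | -1457/512; -91/32; -45/16; -11/4; -5/2; -2; -1; 0 } so -2915/1024
edge 14 of 15 (red): { -3; -23/8; -183/64; -365/128; -729/256 | -2915/1024; -1457/512; -91/32; -45/16; -11/4; -5/2; -2; -1; 0 } so -5831/2048
edge 15 of 15 (red): { -3; -23/8; -183/64; -365/128; -729/256 | -5831/2048; -2915/1024; -1457/512; -91/32; -45/16; -11/4; -5/2; -2; -1; 0 } so -11663/4096

-11663/4096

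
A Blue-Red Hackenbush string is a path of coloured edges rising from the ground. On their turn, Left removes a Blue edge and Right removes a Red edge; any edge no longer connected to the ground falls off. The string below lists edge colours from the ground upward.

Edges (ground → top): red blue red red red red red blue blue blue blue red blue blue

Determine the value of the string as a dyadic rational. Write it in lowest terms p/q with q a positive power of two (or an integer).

Recurse on prefixes of the 14-edge string red blue red red red red red blue blue blue blue red blue blue:
edge 1 of 14 (red): {  | 0 } = -1
edge 2 of 14 (blue): { -1 | 0 } = -1/2
edge 3 of 14 (red): { -1 | -1/2; 0 } = -3/4
edge 4 of 14 (red): { -1 | -3/4; -1/2; 0 } = -7/8
edge 5 of 14 (red): { -1 | -7/8; -3/4; -1/2; 0 } = -15/16
edge 6 of 14 (red): { -1 | -15/16; -7/8; -3/4; -1/2; 0 } = -31/32
edge 7 of 14 (red): { -1 | -31/32; -15/16; -7/8; -3/4; -1/2; 0 } = -63/64
edge 8 of 14 (blue): { -1; -63/64 | -31/32; -15/16; -7/8; -3/4; -1/2; 0 } = -125/128
edge 9 of 14 (blue): { -1; -63/64; -125/128 | -31/32; -15/16; -7/8; -3/4; -1/2; 0 } = -249/256
edge 10 of 14 (blue): { -1; -63/64; -125/128; -249/256 | -31/32; -15/16; -7/8; -3/4; -1/2; 0 } = -497/512
edge 11 of 14 (blue): { -1; -63/64; -125/128; -249/256; -497/512 | -31/32; -15/16; -7/8; -3/4; -1/2; 0 } = -993/1024
edge 12 of 14 (red): { -1; -63/64; -125/128; -249/256; -497/512 | -993/1024; -31/32; -15/16; -7/8; -3/4; -1/2; 0 } = -1987/2048
edge 13 of 14 (blue): { -1; -63/64; -125/128; -249/256; -497/512; -1987/2048 | -993/1024; -31/32; -15/16; -7/8; -3/4; -1/2; 0 } = -3973/4096
edge 14 of 14 (blue): { -1; -63/64; -125/128; -249/256; -497/512; -1987/2048; -3973/4096 | -993/1024; -31/32; -15/16; -7/8; -3/4; -1/2; 0 } = -7945/8192

-7945/8192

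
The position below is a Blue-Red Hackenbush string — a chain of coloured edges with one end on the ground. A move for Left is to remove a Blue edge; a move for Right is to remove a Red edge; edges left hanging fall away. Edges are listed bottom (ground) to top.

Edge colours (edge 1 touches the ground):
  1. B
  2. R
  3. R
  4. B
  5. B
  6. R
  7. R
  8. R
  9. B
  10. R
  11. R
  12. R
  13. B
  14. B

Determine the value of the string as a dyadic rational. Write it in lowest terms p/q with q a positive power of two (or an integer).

step 1: add B to get B; options L={ 0 } R={ (no moves) } ⇒ 1
step 2: add R to get BR; options L={ 0 } R={ 1 } ⇒ 1/2
step 3: add R to get BRR; options L={ 0 } R={ 1/2, 1 } ⇒ 1/4
step 4: add B to get BRRB; options L={ 0, 1/4 } R={ 1/2, 1 } ⇒ 3/8
step 5: add B to get BRRBB; options L={ 0, 1/4, 3/8 } R={ 1/2, 1 } ⇒ 7/16
step 6: add R to get BRRBBR; options L={ 0, 1/4, 3/8 } R={ 7/16, 1/2, 1 } ⇒ 13/32
step 7: add R to get BRRBBRR; options L={ 0, 1/4, 3/8 } R={ 13/32, 7/16, 1/2, 1 } ⇒ 25/64
step 8: add R to get BRRBBRRR; options L={ 0, 1/4, 3/8 } R={ 25/64, 13/32, 7/16, 1/2, 1 } ⇒ 49/128
step 9: add B to get BRRBBRRRB; options L={ 0, 1/4, 3/8, 49/128 } R={ 25/64, 13/32, 7/16, 1/2, 1 } ⇒ 99/256
step 10: add R to get BRRBBRRRBR; options L={ 0, 1/4, 3/8, 49/128 } R={ 99/256, 25/64, 13/32, 7/16, 1/2, 1 } ⇒ 197/512
step 11: add R to get BRRBBRRRBRR; options L={ 0, 1/4, 3/8, 49/128 } R={ 197/512, 99/256, 25/64, 13/32, 7/16, 1/2, 1 } ⇒ 393/1024
step 12: add R to get BRRBBRRRBRRR; options L={ 0, 1/4, 3/8, 49/128 } R={ 393/1024, 197/512, 99/256, 25/64, 13/32, 7/16, 1/2, 1 } ⇒ 785/2048
step 13: add B to get BRRBBRRRBRRRB; options L={ 0, 1/4, 3/8, 49/128, 785/2048 } R={ 393/1024, 197/512, 99/256, 25/64, 13/32, 7/16, 1/2, 1 } ⇒ 1571/4096
step 14: add B to get BRRBBRRRBRRRBB; options L={ 0, 1/4, 3/8, 49/128, 785/2048, 1571/4096 } R={ 393/1024, 197/512, 99/256, 25/64, 13/32, 7/16, 1/2, 1 } ⇒ 3143/8192

3143/8192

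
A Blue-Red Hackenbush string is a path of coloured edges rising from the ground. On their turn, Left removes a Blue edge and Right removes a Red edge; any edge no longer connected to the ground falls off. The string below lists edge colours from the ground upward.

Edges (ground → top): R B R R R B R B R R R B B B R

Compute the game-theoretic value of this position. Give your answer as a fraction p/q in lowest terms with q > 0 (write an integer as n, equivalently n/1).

step 1: add R to get R; options L={ — } R={ 0 } — -1
step 2: add B to get RB; options L={ -1 } R={ 0 } — -1/2
step 3: add R to get RBR; options L={ -1 } R={ -1/2 0 } — -3/4
step 4: add R to get RBRR; options L={ -1 } R={ -3/4 -1/2 0 } — -7/8
step 5: add R to get RBRRR; options L={ -1 } R={ -7/8 -3/4 -1/2 0 } — -15/16
step 6: add B to get RBRRRB; options L={ -1 -15/16 } R={ -7/8 -3/4 -1/2 0 } — -29/32
step 7: add R to get RBRRRBR; options L={ -1 -15/16 } R={ -29/32 -7/8 -3/4 -1/2 0 } — -59/64
step 8: add B to get RBRRRBRB; options L={ -1 -15/16 -59/64 } R={ -29/32 -7/8 -3/4 -1/2 0 } — -117/128
step 9: add R to get RBRRRBRBR; options L={ -1 -15/16 -59/64 } R={ -117/128 -29/32 -7/8 -3/4 -1/2 0 } — -235/256
step 10: add R to get RBRRRBRBRR; options L={ -1 -15/16 -59/64 } R={ -235/256 -117/128 -29/32 -7/8 -3/4 -1/2 0 } — -471/512
step 11: add R to get RBRRRBRBRRR; options L={ -1 -15/16 -59/64 } R={ -471/512 -235/256 -117/128 -29/32 -7/8 -3/4 -1/2 0 } — -943/1024
step 12: add B to get RBRRRBRBRRRB; options L={ -1 -15/16 -59/64 -943/1024 } R={ -471/512 -235/256 -117/128 -29/32 -7/8 -3/4 -1/2 0 } — -1885/2048
step 13: add B to get RBRRRBRBRRRBB; options L={ -1 -15/16 -59/64 -943/1024 -1885/2048 } R={ -471/512 -235/256 -117/128 -29/32 -7/8 -3/4 -1/2 0 } — -3769/4096
step 14: add B to get RBRRRBRBRRRBBB; options L={ -1 -15/16 -59/64 -943/1024 -1885/2048 -3769/4096 } R={ -471/512 -235/256 -117/128 -29/32 -7/8 -3/4 -1/2 0 } — -7537/8192
step 15: add R to get RBRRRBRBRRRBBBR; options L={ -1 -15/16 -59/64 -943/1024 -1885/2048 -3769/4096 } R={ -7537/8192 -471/512 -235/256 -117/128 -29/32 -7/8 -3/4 -1/2 0 } — -15075/16384

-15075/16384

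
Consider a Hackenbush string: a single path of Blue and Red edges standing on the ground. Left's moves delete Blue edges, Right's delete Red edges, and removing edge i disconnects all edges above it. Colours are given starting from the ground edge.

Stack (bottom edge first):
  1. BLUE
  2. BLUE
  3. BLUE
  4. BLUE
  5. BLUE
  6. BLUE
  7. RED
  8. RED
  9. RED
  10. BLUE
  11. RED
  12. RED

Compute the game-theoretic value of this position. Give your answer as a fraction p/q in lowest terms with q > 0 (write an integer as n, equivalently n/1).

value_1 [B]  L=[0]  R=[·]  so 1
value_2 [BB]  L=[0, 1]  R=[·]  so 2
value_3 [BBB]  L=[0, 1, 2]  R=[·]  so 3
value_4 [BBBB]  L=[0, 1, 2, 3]  R=[·]  so 4
value_5 [BBBBB]  L=[0, 1, 2, 3, 4]  R=[·]  so 5
value_6 [BBBBBB]  L=[0, 1, 2, 3, 4, 5]  R=[·]  so 6
value_7 [BBBBBBR]  L=[0, 1, 2, 3, 4, 5]  R=[6]  so 11/2
value_8 [BBBBBBRR]  L=[0, 1, 2, 3, 4, 5]  R=[11/2, 6]  so 21/4
value_9 [BBBBBBRRR]  L=[0, 1, 2, 3, 4, 5]  R=[21/4, 11/2, 6]  so 41/8
value_10 [BBBBBBRRRB]  L=[0, 1, 2, 3, 4, 5, 41/8]  R=[21/4, 11/2, 6]  so 83/16
value_11 [BBBBBBRRRBR]  L=[0, 1, 2, 3, 4, 5, 41/8]  R=[83/16, 21/4, 11/2, 6]  so 165/32
value_12 [BBBBBBRRRBRR]  L=[0, 1, 2, 3, 4, 5, 41/8]  R=[165/32, 83/16, 21/4, 11/2, 6]  so 329/64

329/64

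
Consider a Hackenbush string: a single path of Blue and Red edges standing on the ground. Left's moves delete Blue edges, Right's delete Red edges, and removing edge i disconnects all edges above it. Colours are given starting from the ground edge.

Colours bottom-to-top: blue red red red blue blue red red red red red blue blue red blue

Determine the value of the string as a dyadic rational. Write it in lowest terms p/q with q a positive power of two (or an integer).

Recurse on prefixes of the 15-edge string blue red red red blue blue red red red red red blue blue red blue:
G(b) = { 0 | none } => 1
G(br) = { 0 | 1 } => 1/2
G(brr) = { 0 | 1/2; 1 } => 1/4
G(brrr) = { 0 | 1/4; 1/2; 1 } => 1/8
G(brrrb) = { 0; 1/8 | 1/4; 1/2; 1 } => 3/16
G(brrrbb) = { 0; 1/8; 3/16 | 1/4; 1/2; 1 } => 7/32
G(brrrbbr) = { 0; 1/8; 3/16 | 7/32; 1/4; 1/2; 1 } => 13/64
G(brrrbbrr) = { 0; 1/8; 3/16 | 13/64; 7/32; 1/4; 1/2; 1 } => 25/128
G(brrrbbrrr) = { 0; 1/8; 3/16 | 25/128; 13/64; 7/32; 1/4; 1/2; 1 } => 49/256
G(brrrbbrrrr) = { 0; 1/8; 3/16 | 49/256; 25/128; 13/64; 7/32; 1/4; 1/2; 1 } => 97/512
G(brrrbbrrrrr) = { 0; 1/8; 3/16 | 97/512; 49/256; 25/128; 13/64; 7/32; 1/4; 1/2; 1 } => 193/1024
G(brrrbbrrrrrb) = { 0; 1/8; 3/16; 193/1024 | 97/512; 49/256; 25/128; 13/64; 7/32; 1/4; 1/2; 1 } => 387/2048
G(brrrbbrrrrrbb) = { 0; 1/8; 3/16; 193/1024; 387/2048 | 97/512; 49/256; 25/128; 13/64; 7/32; 1/4; 1/2; 1 } => 775/4096
G(brrrbbrrrrrbbr) = { 0; 1/8; 3/16; 193/1024; 387/2048 | 775/4096; 97/512; 49/256; 25/128; 13/64; 7/32; 1/4; 1/2; 1 } => 1549/8192
G(brrrbbrrrrrbbrb) = { 0; 1/8; 3/16; 193/1024; 387/2048; 1549/8192 | 775/4096; 97/512; 49/256; 25/128; 13/64; 7/32; 1/4; 1/2; 1 } => 3099/16384

3099/16384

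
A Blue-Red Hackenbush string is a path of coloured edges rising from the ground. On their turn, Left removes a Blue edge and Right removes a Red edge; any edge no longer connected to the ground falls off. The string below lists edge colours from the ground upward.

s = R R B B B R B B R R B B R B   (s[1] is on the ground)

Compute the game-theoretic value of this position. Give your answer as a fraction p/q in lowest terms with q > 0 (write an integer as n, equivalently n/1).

Build g(s[:k]) for k = 1..14, string s = R R B B B R B B R R B B R B.
R: Left {  }, Right { 0 } so simplest -1
RR: Left {  }, Right { -1; 0 } so simplest -2
RRB: Left { -2 }, Right { -1; 0 } so simplest -3/2
RRBB: Left { -2; -3/2 }, Right { -1; 0 } so simplest -5/4
RRBBB: Left { -2; -3/2; -5/4 }, Right { -1; 0 } so simplest -9/8
RRBBBR: Left { -2; -3/2; -5/4 }, Right { -9/8; -1; 0 } so simplest -19/16
RRBBBRB: Left { -2; -3/2; -5/4; -19/16 }, Right { -9/8; -1; 0 } so simplest -37/32
RRBBBRBB: Left { -2; -3/2; -5/4; -19/16; -37/32 }, Right { -9/8; -1; 0 } so simplest -73/64
RRBBBRBBR: Left { -2; -3/2; -5/4; -19/16; -37/32 }, Right { -73/64; -9/8; -1; 0 } so simplest -147/128
RRBBBRBBRR: Left { -2; -3/2; -5/4; -19/16; -37/32 }, Right { -147/128; -73/64; -9/8; -1; 0 } so simplest -295/256
RRBBBRBBRRB: Left { -2; -3/2; -5/4; -19/16; -37/32; -295/256 }, Right { -147/128; -73/64; -9/8; -1; 0 } so simplest -589/512
RRBBBRBBRRBB: Left { -2; -3/2; -5/4; -19/16; -37/32; -295/256; -589/512 }, Right { -147/128; -73/64; -9/8; -1; 0 } so simplest -1177/1024
RRBBBRBBRRBBR: Left { -2; -3/2; -5/4; -19/16; -37/32; -295/256; -589/512 }, Right { -1177/1024; -147/128; -73/64; -9/8; -1; 0 } so simplest -2355/2048
RRBBBRBBRRBBRB: Left { -2; -3/2; -5/4; -19/16; -37/32; -295/256; -589/512; -2355/2048 }, Right { -1177/1024; -147/128; -73/64; -9/8; -1; 0 } so simplest -4709/4096

-4709/4096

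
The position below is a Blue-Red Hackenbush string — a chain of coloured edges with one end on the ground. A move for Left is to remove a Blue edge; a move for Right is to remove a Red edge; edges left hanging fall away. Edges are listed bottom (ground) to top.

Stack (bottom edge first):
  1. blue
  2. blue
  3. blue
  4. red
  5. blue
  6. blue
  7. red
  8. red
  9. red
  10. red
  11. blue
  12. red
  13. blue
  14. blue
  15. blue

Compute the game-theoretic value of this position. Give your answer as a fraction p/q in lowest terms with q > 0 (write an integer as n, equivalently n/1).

11311/4096

step 1: add blue to get b; options L={ 0 } R={ (no moves) } — 1
step 2: add blue to get bb; options L={ 0 1 } R={ (no moves) } — 2
step 3: add blue to get bbb; options L={ 0 1 2 } R={ (no moves) } — 3
step 4: add red to get bbbr; options L={ 0 1 2 } R={ 3 } — 5/2
step 5: add blue to get bbbrb; options L={ 0 1 2 5/2 } R={ 3 } — 11/4
step 6: add blue to get bbbrbb; options L={ 0 1 2 5/2 11/4 } R={ 3 } — 23/8
step 7: add red to get bbbrbbr; options L={ 0 1 2 5/2 11/4 } R={ 23/8 3 } — 45/16
step 8: add red to get bbbrbbrr; options L={ 0 1 2 5/2 11/4 } R={ 45/16 23/8 3 } — 89/32
step 9: add red to get bbbrbbrrr; options L={ 0 1 2 5/2 11/4 } R={ 89/32 45/16 23/8 3 } — 177/64
step 10: add red to get bbbrbbrrrr; options L={ 0 1 2 5/2 11/4 } R={ 177/64 89/32 45/16 23/8 3 } — 353/128
step 11: add blue to get bbbrbbrrrrb; options L={ 0 1 2 5/2 11/4 353/128 } R={ 177/64 89/32 45/16 23/8 3 } — 707/256
step 12: add red to get bbbrbbrrrrbr; options L={ 0 1 2 5/2 11/4 353/128 } R={ 707/256 177/64 89/32 45/16 23/8 3 } — 1413/512
step 13: add blue to get bbbrbbrrrrbrb; options L={ 0 1 2 5/2 11/4 353/128 1413/512 } R={ 707/256 177/64 89/32 45/16 23/8 3 } — 2827/1024
step 14: add blue to get bbbrbbrrrrbrbb; options L={ 0 1 2 5/2 11/4 353/128 1413/512 2827/1024 } R={ 707/256 177/64 89/32 45/16 23/8 3 } — 5655/2048
step 15: add blue to get bbbrbbrrrrbrbbb; options L={ 0 1 2 5/2 11/4 353/128 1413/512 2827/1024 5655/2048 } R={ 707/256 177/64 89/32 45/16 23/8 3 } — 11311/4096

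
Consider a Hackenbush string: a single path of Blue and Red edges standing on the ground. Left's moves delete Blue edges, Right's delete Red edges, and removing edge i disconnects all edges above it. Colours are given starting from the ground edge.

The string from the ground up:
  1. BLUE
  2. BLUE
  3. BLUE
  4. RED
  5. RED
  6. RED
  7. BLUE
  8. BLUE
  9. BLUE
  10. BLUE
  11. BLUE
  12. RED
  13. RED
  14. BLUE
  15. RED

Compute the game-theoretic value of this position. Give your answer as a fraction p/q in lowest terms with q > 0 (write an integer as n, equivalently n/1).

9189/4096

1 of 15 · B · max L 0 · min R +∞ => 1
2 of 15 · BB · max L 1 · min R +∞ => 2
3 of 15 · BBB · max L 2 · min R +∞ => 3
4 of 15 · BBBR · max L 2 · min R 3 => 5/2
5 of 15 · BBBRR · max L 2 · min R 5/2 => 9/4
6 of 15 · BBBRRR · max L 2 · min R 9/4 => 17/8
7 of 15 · BBBRRRB · max L 17/8 · min R 9/4 => 35/16
8 of 15 · BBBRRRBB · max L 35/16 · min R 9/4 => 71/32
9 of 15 · BBBRRRBBB · max L 71/32 · min R 9/4 => 143/64
10 of 15 · BBBRRRBBBB · max L 143/64 · min R 9/4 => 287/128
11 of 15 · BBBRRRBBBBB · max L 287/128 · min R 9/4 => 575/256
12 of 15 · BBBRRRBBBBBR · max L 287/128 · min R 575/256 => 1149/512
13 of 15 · BBBRRRBBBBBRR · max L 287/128 · min R 1149/512 => 2297/1024
14 of 15 · BBBRRRBBBBBRRB · max L 2297/1024 · min R 1149/512 => 4595/2048
15 of 15 · BBBRRRBBBBBRRBR · max L 2297/1024 · min R 4595/2048 => 9189/4096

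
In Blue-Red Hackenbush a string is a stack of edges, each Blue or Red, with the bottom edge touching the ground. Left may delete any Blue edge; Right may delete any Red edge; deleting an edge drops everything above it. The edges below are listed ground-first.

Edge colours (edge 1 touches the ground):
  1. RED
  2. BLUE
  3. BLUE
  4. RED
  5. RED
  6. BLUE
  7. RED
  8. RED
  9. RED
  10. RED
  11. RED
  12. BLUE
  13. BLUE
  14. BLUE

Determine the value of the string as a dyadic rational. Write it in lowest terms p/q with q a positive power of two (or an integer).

g(R) = { none | 0 } ⇒ -1
g(RB) = { -1 | 0 } ⇒ -1/2
g(RBB) = { -1,-1/2 | 0 } ⇒ -1/4
g(RBBR) = { -1,-1/2 | -1/4,0 } ⇒ -3/8
g(RBBRR) = { -1,-1/2 | -3/8,-1/4,0 } ⇒ -7/16
g(RBBRRB) = { -1,-1/2,-7/16 | -3/8,-1/4,0 } ⇒ -13/32
g(RBBRRBR) = { -1,-1/2,-7/16 | -13/32,-3/8,-1/4,0 } ⇒ -27/64
g(RBBRRBRR) = { -1,-1/2,-7/16 | -27/64,-13/32,-3/8,-1/4,0 } ⇒ -55/128
g(RBBRRBRRR) = { -1,-1/2,-7/16 | -55/128,-27/64,-13/32,-3/8,-1/4,0 } ⇒ -111/256
g(RBBRRBRRRR) = { -1,-1/2,-7/16 | -111/256,-55/128,-27/64,-13/32,-3/8,-1/4,0 } ⇒ -223/512
g(RBBRRBRRRRR) = { -1,-1/2,-7/16 | -223/512,-111/256,-55/128,-27/64,-13/32,-3/8,-1/4,0 } ⇒ -447/1024
g(RBBRRBRRRRRB) = { -1,-1/2,-7/16,-447/1024 | -223/512,-111/256,-55/128,-27/64,-13/32,-3/8,-1/4,0 } ⇒ -893/2048
g(RBBRRBRRRRRBB) = { -1,-1/2,-7/16,-447/1024,-893/2048 | -223/512,-111/256,-55/128,-27/64,-13/32,-3/8,-1/4,0 } ⇒ -1785/4096
g(RBBRRBRRRRRBBB) = { -1,-1/2,-7/16,-447/1024,-893/2048,-1785/4096 | -223/512,-111/256,-55/128,-27/64,-13/32,-3/8,-1/4,0 } ⇒ -3569/8192

-3569/8192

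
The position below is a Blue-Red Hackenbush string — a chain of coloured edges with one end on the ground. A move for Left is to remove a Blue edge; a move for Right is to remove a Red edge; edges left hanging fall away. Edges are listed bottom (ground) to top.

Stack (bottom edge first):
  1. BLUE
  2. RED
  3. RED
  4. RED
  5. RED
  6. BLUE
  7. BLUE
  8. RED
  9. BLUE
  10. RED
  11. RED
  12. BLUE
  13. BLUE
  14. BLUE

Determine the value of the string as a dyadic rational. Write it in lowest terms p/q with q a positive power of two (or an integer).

edge 1 of 14 (BLUE): { 0 |  } -> 1
edge 2 of 14 (RED): { 0 | 1 } -> 1/2
edge 3 of 14 (RED): { 0 | 1/2, 1 } -> 1/4
edge 4 of 14 (RED): { 0 | 1/4, 1/2, 1 } -> 1/8
edge 5 of 14 (RED): { 0 | 1/8, 1/4, 1/2, 1 } -> 1/16
edge 6 of 14 (BLUE): { 0, 1/16 | 1/8, 1/4, 1/2, 1 } -> 3/32
edge 7 of 14 (BLUE): { 0, 1/16, 3/32 | 1/8, 1/4, 1/2, 1 } -> 7/64
edge 8 of 14 (RED): { 0, 1/16, 3/32 | 7/64, 1/8, 1/4, 1/2, 1 } -> 13/128
edge 9 of 14 (BLUE): { 0, 1/16, 3/32, 13/128 | 7/64, 1/8, 1/4, 1/2, 1 } -> 27/256
edge 10 of 14 (RED): { 0, 1/16, 3/32, 13/128 | 27/256, 7/64, 1/8, 1/4, 1/2, 1 } -> 53/512
edge 11 of 14 (RED): { 0, 1/16, 3/32, 13/128 | 53/512, 27/256, 7/64, 1/8, 1/4, 1/2, 1 } -> 105/1024
edge 12 of 14 (BLUE): { 0, 1/16, 3/32, 13/128, 105/1024 | 53/512, 27/256, 7/64, 1/8, 1/4, 1/2, 1 } -> 211/2048
edge 13 of 14 (BLUE): { 0, 1/16, 3/32, 13/128, 105/1024, 211/2048 | 53/512, 27/256, 7/64, 1/8, 1/4, 1/2, 1 } -> 423/4096
edge 14 of 14 (BLUE): { 0, 1/16, 3/32, 13/128, 105/1024, 211/2048, 423/4096 | 53/512, 27/256, 7/64, 1/8, 1/4, 1/2, 1 } -> 847/8192

847/8192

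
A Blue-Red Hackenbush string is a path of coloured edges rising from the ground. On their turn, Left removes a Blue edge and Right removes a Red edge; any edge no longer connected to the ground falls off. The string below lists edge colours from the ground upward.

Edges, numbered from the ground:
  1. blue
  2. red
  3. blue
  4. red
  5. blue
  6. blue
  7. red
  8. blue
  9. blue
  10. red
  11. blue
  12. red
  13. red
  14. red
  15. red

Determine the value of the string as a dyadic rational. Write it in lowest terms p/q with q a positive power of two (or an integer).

11681/16384

step 1: add blue to get b; options L={ 0 } R={ ∅ } gives 1
step 2: add red to get br; options L={ 0 } R={ 1 } gives 1/2
step 3: add blue to get brb; options L={ 0; 1/2 } R={ 1 } gives 3/4
step 4: add red to get brbr; options L={ 0; 1/2 } R={ 3/4; 1 } gives 5/8
step 5: add blue to get brbrb; options L={ 0; 1/2; 5/8 } R={ 3/4; 1 } gives 11/16
step 6: add blue to get brbrbb; options L={ 0; 1/2; 5/8; 11/16 } R={ 3/4; 1 } gives 23/32
step 7: add red to get brbrbbr; options L={ 0; 1/2; 5/8; 11/16 } R={ 23/32; 3/4; 1 } gives 45/64
step 8: add blue to get brbrbbrb; options L={ 0; 1/2; 5/8; 11/16; 45/64 } R={ 23/32; 3/4; 1 } gives 91/128
step 9: add blue to get brbrbbrbb; options L={ 0; 1/2; 5/8; 11/16; 45/64; 91/128 } R={ 23/32; 3/4; 1 } gives 183/256
step 10: add red to get brbrbbrbbr; options L={ 0; 1/2; 5/8; 11/16; 45/64; 91/128 } R={ 183/256; 23/32; 3/4; 1 } gives 365/512
step 11: add blue to get brbrbbrbbrb; options L={ 0; 1/2; 5/8; 11/16; 45/64; 91/128; 365/512 } R={ 183/256; 23/32; 3/4; 1 } gives 731/1024
step 12: add red to get brbrbbrbbrbr; options L={ 0; 1/2; 5/8; 11/16; 45/64; 91/128; 365/512 } R={ 731/1024; 183/256; 23/32; 3/4; 1 } gives 1461/2048
step 13: add red to get brbrbbrbbrbrr; options L={ 0; 1/2; 5/8; 11/16; 45/64; 91/128; 365/512 } R={ 1461/2048; 731/1024; 183/256; 23/32; 3/4; 1 } gives 2921/4096
step 14: add red to get brbrbbrbbrbrrr; options L={ 0; 1/2; 5/8; 11/16; 45/64; 91/128; 365/512 } R={ 2921/4096; 1461/2048; 731/1024; 183/256; 23/32; 3/4; 1 } gives 5841/8192
step 15: add red to get brbrbbrbbrbrrrr; options L={ 0; 1/2; 5/8; 11/16; 45/64; 91/128; 365/512 } R={ 5841/8192; 2921/4096; 1461/2048; 731/1024; 183/256; 23/32; 3/4; 1 } gives 11681/16384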